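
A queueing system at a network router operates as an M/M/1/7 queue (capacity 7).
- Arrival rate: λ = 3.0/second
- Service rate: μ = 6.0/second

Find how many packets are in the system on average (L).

ρ = λ/μ = 3.0/6.0 = 0.5000
P₀ = (1-ρ)/(1-ρ^(K+1)) = (1-0.5000)/(1-0.5000^8) = 0.5000/0.9961 = 0.5020
P_K = P₀×ρ^K = 0.5020 × 0.5000^7 = 0.5020 × 0.007812 = 0.003922
L = ρ[1 - (K+1)ρ^K + Kρ^(K+1)] / [(1-ρ)(1-ρ^(K+1))]
L = 0.5000 × (1 - 8×0.007812 + 7×0.003906) / ((1 - 0.5000) × (1 - 0.003906)) = 0.9686 packets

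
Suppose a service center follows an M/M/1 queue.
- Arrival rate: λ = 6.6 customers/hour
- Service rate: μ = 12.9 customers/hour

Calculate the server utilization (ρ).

Server utilization: ρ = λ/μ
ρ = 6.6/12.9 = 0.5116
The server is busy 51.16% of the time.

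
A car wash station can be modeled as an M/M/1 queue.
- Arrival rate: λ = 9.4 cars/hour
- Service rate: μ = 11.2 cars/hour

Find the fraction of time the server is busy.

Server utilization: ρ = λ/μ
ρ = 9.4/11.2 = 0.8393
The server is busy 83.93% of the time.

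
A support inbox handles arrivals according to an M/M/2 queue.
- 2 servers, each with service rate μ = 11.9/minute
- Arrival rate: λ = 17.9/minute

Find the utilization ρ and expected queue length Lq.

Traffic intensity: ρ = λ/(cμ) = 17.9/(2×11.9) = 0.7521
Since ρ = 0.7521 < 1, system is stable.
Offered load a = λ/μ = cρ = 17.9/11.9 = 1.5042
P₀ = [ Σₙ₌₀^1 aⁿ/n! + a^2/(2!(1-ρ)) ]⁻¹
Σ = a^0/0! + a^1/1! = 1.0000 + 1.5042 = 2.5042
a^2/(2!(1-ρ)) = 2.26262/(2 × 0.247899) = 4.5636
P₀ = 1/(2.5042 + 4.5636) = 0.1415
Lq = P₀·a^2·ρ / (2!(1-ρ)²) = 0.14149 × 2.2626 × 0.75210 / (2 × 0.061454) = 1.9590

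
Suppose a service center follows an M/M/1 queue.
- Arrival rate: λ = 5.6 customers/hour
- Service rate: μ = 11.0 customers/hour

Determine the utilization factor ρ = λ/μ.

Server utilization: ρ = λ/μ
ρ = 5.6/11.0 = 0.5091
The server is busy 50.91% of the time.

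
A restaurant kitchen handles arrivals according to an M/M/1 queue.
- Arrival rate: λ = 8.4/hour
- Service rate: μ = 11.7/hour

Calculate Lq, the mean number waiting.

ρ = λ/μ = 8.4/11.7 = 0.7179
For M/M/1: Lq = λ²/(μ(μ-λ))
Lq = 70.56/(11.7 × 3.30)
Lq = 1.8275 orders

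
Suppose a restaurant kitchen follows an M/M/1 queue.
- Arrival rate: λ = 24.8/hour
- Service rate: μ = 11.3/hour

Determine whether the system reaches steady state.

Stability requires ρ = λ/(cμ) < 1
ρ = 24.8/(1 × 11.3) = 24.8/11.30 = 2.1947
Since 2.1947 ≥ 1, the system is UNSTABLE.
Queue grows without bound. Need μ > λ = 24.8.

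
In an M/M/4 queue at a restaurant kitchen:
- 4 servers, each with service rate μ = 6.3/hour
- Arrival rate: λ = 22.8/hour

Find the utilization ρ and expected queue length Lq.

Traffic intensity: ρ = λ/(cμ) = 22.8/(4×6.3) = 0.9048
Since ρ = 0.9048 < 1, system is stable.
Offered load a = λ/μ = cρ = 22.8/6.3 = 3.6190
P₀ = [ Σₙ₌₀^3 aⁿ/n! + a^4/(4!(1-ρ)) ]⁻¹
Σ = a^0/0! + a^1/1! + a^2/2! + a^3/3! = 1.0000 + 3.6190 + 6.5488 + 7.9001 = 19.0679
a^4/(4!(1-ρ)) = 171.5447/(24 × 0.0952381) = 75.0508
P₀ = 1/(19.0679 + 75.0508) = 0.01062
Lq = P₀·a^4·ρ / (4!(1-ρ)²) = 0.010625 × 171.5447 × 0.90476 / (24 × 0.0090703) = 7.5754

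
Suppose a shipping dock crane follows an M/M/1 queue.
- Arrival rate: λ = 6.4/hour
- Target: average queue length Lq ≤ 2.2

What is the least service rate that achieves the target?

For M/M/1: Lq = λ²/(μ(μ-λ))
Need Lq ≤ 2.2, i.e. μ(μ-λ) ≥ λ²/2.2
μ² - 6.4μ - 40.96/2.2 ≥ 0  →  μ² - 6.4μ - 18.61818 ≥ 0
Quadratic formula (positive root): μ = [λ + √(λ² + 4×18.61818)]/2
Discriminant: 40.96 + 4×18.61818 = 115.4327, √115.4327 = 10.7440
μ ≥ (6.4 + 10.7440)/2 = 8.5720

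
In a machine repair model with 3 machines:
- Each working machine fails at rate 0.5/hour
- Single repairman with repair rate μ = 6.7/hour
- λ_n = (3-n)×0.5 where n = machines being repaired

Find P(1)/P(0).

P(1)/P(0) = ∏_{i=0}^{1-1} λ_i/μ_{i+1}
= (3-0)×0.5/6.7
= 0.2239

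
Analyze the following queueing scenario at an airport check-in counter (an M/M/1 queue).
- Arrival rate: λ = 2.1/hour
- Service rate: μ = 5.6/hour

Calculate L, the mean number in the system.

ρ = λ/μ = 2.1/5.6 = 0.3750
For M/M/1: L = λ/(μ-λ)
L = 2.1/(5.6-2.1) = 2.1/3.50
L = 0.6000 passengers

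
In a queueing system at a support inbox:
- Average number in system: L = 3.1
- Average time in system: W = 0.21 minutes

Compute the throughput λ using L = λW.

Little's Law: L = λW, so λ = L/W
λ = 3.1/0.21 = 14.7619 emails/minute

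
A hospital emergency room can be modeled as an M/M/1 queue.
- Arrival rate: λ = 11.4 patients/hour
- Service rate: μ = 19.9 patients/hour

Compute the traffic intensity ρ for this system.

Server utilization: ρ = λ/μ
ρ = 11.4/19.9 = 0.5729
The server is busy 57.29% of the time.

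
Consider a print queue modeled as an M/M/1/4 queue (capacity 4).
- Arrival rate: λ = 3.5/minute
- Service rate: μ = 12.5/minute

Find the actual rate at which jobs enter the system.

ρ = λ/μ = 3.5/12.5 = 0.2800
P₀ = (1-ρ)/(1-ρ^(K+1)) = (1-0.2800)/(1-0.2800^5) = 0.7200/0.9983 = 0.7212
P_K = P₀×ρ^K = 0.7212 × 0.2800^4 = 0.7212 × 0.006147 = 0.004433
λ_eff = λ(1-P_K) = 3.5 × (1 - 0.004433) = 3.5 × 0.99557 = 3.4845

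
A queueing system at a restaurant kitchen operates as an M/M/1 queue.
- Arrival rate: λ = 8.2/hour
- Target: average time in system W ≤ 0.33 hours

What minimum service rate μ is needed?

For M/M/1: W = 1/(μ-λ)
Need W ≤ 0.33, so 1/(μ-λ) ≤ 0.33
μ - λ ≥ 1/0.33 = 3.0303
μ ≥ 8.2 + 3.0303 = 11.2303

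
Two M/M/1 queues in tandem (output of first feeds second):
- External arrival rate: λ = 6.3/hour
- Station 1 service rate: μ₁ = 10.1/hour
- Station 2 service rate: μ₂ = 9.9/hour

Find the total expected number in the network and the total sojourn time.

By Jackson's theorem, each station behaves as independent M/M/1.
Station 1: ρ₁ = 6.3/10.1 = 0.6238, L₁ = ρ₁/(1-ρ₁) = λ/(μ₁-λ) = 6.3/3.80 = 1.6579
Station 2: ρ₂ = 6.3/9.9 = 0.6364, L₂ = ρ₂/(1-ρ₂) = λ/(μ₂-λ) = 6.3/3.60 = 1.7500
Total: L = L₁ + L₂ = 1.6579 + 1.7500 = 3.4079
W = L/λ = 3.4079/6.3 = 0.5409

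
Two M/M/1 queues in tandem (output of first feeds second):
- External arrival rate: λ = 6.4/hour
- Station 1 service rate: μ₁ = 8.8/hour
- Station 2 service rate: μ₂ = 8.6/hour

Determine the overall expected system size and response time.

By Jackson's theorem, each station behaves as independent M/M/1.
Station 1: ρ₁ = 6.4/8.8 = 0.7273, L₁ = ρ₁/(1-ρ₁) = λ/(μ₁-λ) = 6.4/2.40 = 2.6667
Station 2: ρ₂ = 6.4/8.6 = 0.7442, L₂ = ρ₂/(1-ρ₂) = λ/(μ₂-λ) = 6.4/2.20 = 2.9091
Total: L = L₁ + L₂ = 2.6667 + 2.9091 = 5.5758
W = L/λ = 5.5758/6.4 = 0.8712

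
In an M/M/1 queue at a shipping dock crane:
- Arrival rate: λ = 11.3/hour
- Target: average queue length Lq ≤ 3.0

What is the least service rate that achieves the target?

For M/M/1: Lq = λ²/(μ(μ-λ))
Need Lq ≤ 3.0, i.e. μ(μ-λ) ≥ λ²/3.0
μ² - 11.3μ - 127.69/3.0 ≥ 0  →  μ² - 11.3μ - 42.56333 ≥ 0
Quadratic formula (positive root): μ = [λ + √(λ² + 4×42.56333)]/2
Discriminant: 127.69 + 4×42.56333 = 297.9433, √297.9433 = 17.2610
μ ≥ (11.3 + 17.2610)/2 = 14.2805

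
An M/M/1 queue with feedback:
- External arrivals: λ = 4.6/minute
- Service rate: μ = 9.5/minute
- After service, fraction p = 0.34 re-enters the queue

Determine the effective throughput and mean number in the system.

Effective arrival rate: λ_eff = λ/(1-p) = 4.6/(1-0.34) = 4.6/0.66 = 6.9697
ρ = λ_eff/μ = 6.9697/9.5 = 0.73365
L = ρ/(1-ρ) = 0.73365/(1-0.73365) = 2.7545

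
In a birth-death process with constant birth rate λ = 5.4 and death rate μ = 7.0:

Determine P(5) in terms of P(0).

For constant rates: P(n)/P(0) = (λ/μ)^n
P(5)/P(0) = (5.4/7.0)^5 = 0.77143^5 = 0.2732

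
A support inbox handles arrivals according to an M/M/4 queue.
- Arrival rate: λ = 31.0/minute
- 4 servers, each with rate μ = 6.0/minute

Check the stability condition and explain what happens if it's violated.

Stability requires ρ = λ/(cμ) < 1
ρ = 31.0/(4 × 6.0) = 31.0/24.00 = 1.2917
Since 1.2917 ≥ 1, the system is UNSTABLE.
Need c > λ/μ = 31.0/6.0 = 5.17.
Minimum servers needed: c = 6.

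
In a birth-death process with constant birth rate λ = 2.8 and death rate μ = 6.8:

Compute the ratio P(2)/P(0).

For constant rates: P(n)/P(0) = (λ/μ)^n
P(2)/P(0) = (2.8/6.8)^2 = 0.4118^2 = 0.1696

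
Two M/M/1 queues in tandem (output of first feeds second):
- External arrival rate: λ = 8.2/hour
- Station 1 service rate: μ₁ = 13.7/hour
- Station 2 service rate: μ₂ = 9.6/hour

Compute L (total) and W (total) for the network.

By Jackson's theorem, each station behaves as independent M/M/1.
Station 1: ρ₁ = 8.2/13.7 = 0.5985, L₁ = ρ₁/(1-ρ₁) = λ/(μ₁-λ) = 8.2/5.50 = 1.49091
Station 2: ρ₂ = 8.2/9.6 = 0.8542, L₂ = ρ₂/(1-ρ₂) = λ/(μ₂-λ) = 8.2/1.40 = 5.85714
Total: L = L₁ + L₂ = 1.49091 + 5.85714 = 7.3481
W = L/λ = 7.3481/8.2 = 0.8961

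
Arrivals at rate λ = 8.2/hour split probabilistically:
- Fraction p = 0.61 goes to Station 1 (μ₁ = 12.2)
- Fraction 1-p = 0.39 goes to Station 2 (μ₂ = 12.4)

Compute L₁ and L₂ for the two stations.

Effective rates: λ₁ = 8.2×0.61 = 5.002, λ₂ = 8.2×0.39 = 3.198
Station 1: ρ₁ = 5.002/12.2 = 0.4100, L₁ = ρ₁/(1-ρ₁) = 0.4100/(1-0.4100) = 0.6949
Station 2: ρ₂ = 3.198/12.4 = 0.2579, L₂ = ρ₂/(1-ρ₂) = 0.2579/(1-0.2579) = 0.3475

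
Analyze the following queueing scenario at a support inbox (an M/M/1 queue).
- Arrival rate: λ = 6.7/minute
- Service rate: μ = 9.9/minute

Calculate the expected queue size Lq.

ρ = λ/μ = 6.7/9.9 = 0.6768
For M/M/1: Lq = λ²/(μ(μ-λ))
Lq = 44.89/(9.9 × 3.20)
Lq = 1.4170 emails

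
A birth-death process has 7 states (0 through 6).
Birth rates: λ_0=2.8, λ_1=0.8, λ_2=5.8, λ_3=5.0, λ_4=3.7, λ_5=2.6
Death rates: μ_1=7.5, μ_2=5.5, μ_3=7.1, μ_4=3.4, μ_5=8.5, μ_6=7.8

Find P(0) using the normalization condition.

Ratios P(n)/P(0) = (λ₀···λₙ₋₁)/(μ₁···μₙ):
P(1)/P(0) = (2.8)/(7.5) = 0.3733
P(2)/P(0) = (2.8×0.8)/(7.5×5.5) = 0.05430
P(3)/P(0) = (2.8×0.8×5.8)/(7.5×5.5×7.1) = 0.04436
P(4)/P(0) = (2.8×0.8×5.8×5.0)/(7.5×5.5×7.1×3.4) = 0.06524
P(5)/P(0) = (2.8×0.8×5.8×5.0×3.7)/(7.5×5.5×7.1×3.4×8.5) = 0.02840
P(6)/P(0) = (2.8×0.8×5.8×5.0×3.7×2.6)/(7.5×5.5×7.1×3.4×8.5×7.8) = 0.009466

Normalization: ∑ P(n) = 1
P(0) × (1.0000 + 0.3733 + 0.05430 + 0.04436 + 0.06524 + 0.02840 + 0.009466) = 1
P(0) × 1.5751 = 1
P(0) = 1/1.5751 = 0.6349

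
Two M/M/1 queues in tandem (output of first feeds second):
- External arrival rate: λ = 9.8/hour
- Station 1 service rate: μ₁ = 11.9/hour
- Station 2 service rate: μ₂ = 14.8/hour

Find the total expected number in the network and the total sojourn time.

By Jackson's theorem, each station behaves as independent M/M/1.
Station 1: ρ₁ = 9.8/11.9 = 0.8235, L₁ = ρ₁/(1-ρ₁) = λ/(μ₁-λ) = 9.8/2.10 = 4.6667
Station 2: ρ₂ = 9.8/14.8 = 0.6622, L₂ = ρ₂/(1-ρ₂) = λ/(μ₂-λ) = 9.8/5.00 = 1.9600
Total: L = L₁ + L₂ = 4.6667 + 1.9600 = 6.6267
W = L/λ = 6.6267/9.8 = 0.6762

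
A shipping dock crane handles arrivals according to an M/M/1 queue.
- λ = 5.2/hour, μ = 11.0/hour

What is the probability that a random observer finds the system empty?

ρ = λ/μ = 5.2/11.0 = 0.4727
P(0) = 1 - ρ = 1 - 0.4727 = 0.5273
The server is idle 52.73% of the time.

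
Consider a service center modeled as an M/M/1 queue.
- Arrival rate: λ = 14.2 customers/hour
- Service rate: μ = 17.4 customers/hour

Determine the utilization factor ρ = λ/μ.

Server utilization: ρ = λ/μ
ρ = 14.2/17.4 = 0.8161
The server is busy 81.61% of the time.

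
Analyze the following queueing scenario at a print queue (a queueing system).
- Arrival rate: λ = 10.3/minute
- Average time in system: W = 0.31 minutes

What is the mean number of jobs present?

Little's Law: L = λW
L = 10.3 × 0.31 = 3.1930 jobs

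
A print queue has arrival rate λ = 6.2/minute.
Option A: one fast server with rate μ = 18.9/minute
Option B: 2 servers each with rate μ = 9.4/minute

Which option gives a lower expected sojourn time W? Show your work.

Option A: single server μ = 18.9 (M/M/1)
  ρ_A = 6.2/18.9 = 0.3280
  W_A = 1/(μ-λ) = 1/(18.9-6.2) = 1/12.70 = 0.07874

Option B: 2 servers μ = 9.4 (M/M/2)
  ρ_B = λ/(cμ) = 6.2/(2×9.4) = 0.3298
  Offered load a = λ/μ = cρ = 6.2/9.4 = 0.6596
  P₀ = [ Σₙ₌₀^1 aⁿ/n! + a^2/(2!(1-ρ)) ]⁻¹
  Σ = a^0/0! + a^1/1! = 1.0000 + 0.6596 = 1.6596
  a^2/(2!(1-ρ)) = 0.43504/(2 × 0.67021) = 0.3246
  P₀ = 1/(1.6596 + 0.3246) = 0.5040
  Lq = P₀·a^2·ρ / (2!(1-ρ)²) = 0.50400 × 0.43504 × 0.32979 / (2 × 0.44919) = 0.08049
  Wq_B = Lq/λ = 0.08049/6.2 = 0.01298
  W_B = Wq_B + 1/μ = 0.01298 + 0.1064 = 0.1194

Since W_A = 0.07874 < W_B = 0.1194, Option A (single fast server) has the shorter time in system.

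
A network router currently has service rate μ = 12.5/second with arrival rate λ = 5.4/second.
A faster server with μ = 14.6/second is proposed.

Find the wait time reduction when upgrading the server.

System 1: ρ₁ = 5.4/12.5 = 0.4320, W₁ = 1/(12.5-5.4) = 0.14085
System 2: ρ₂ = 5.4/14.6 = 0.3699, W₂ = 1/(14.6-5.4) = 0.10870
Improvement: (W₁-W₂)/W₁ = (0.14085-0.10870)/0.14085 = 22.83%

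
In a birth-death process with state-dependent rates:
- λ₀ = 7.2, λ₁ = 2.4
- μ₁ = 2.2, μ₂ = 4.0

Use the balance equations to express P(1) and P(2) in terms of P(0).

Balance equations:
State 0: λ₀P₀ = μ₁P₁ → P₁ = (λ₀/μ₁)P₀ = (7.2/2.2)P₀ = 3.2727P₀
State 1: P₂ = (λ₀λ₁)/(μ₁μ₂)P₀ = (7.2×2.4)/(2.2×4.0)P₀ = 1.9636P₀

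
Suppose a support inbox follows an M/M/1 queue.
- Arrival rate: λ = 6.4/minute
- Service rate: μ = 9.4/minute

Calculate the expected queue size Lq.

ρ = λ/μ = 6.4/9.4 = 0.6809
For M/M/1: Lq = λ²/(μ(μ-λ))
Lq = 40.96/(9.4 × 3.00)
Lq = 1.4525 emails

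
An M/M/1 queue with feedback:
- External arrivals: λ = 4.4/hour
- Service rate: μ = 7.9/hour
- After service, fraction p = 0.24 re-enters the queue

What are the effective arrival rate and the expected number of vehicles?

Effective arrival rate: λ_eff = λ/(1-p) = 4.4/(1-0.24) = 4.4/0.76 = 5.78947
ρ = λ_eff/μ = 5.78947/7.9 = 0.73284
L = ρ/(1-ρ) = 0.73284/(1-0.73284) = 2.7431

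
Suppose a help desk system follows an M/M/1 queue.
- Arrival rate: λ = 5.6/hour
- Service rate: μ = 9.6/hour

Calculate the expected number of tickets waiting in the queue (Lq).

ρ = λ/μ = 5.6/9.6 = 0.5833
For M/M/1: Lq = λ²/(μ(μ-λ))
Lq = 31.36/(9.6 × 4.00)
Lq = 0.8167 tickets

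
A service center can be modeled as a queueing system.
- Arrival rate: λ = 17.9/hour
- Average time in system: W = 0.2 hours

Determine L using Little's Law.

Little's Law: L = λW
L = 17.9 × 0.2 = 3.5800 customers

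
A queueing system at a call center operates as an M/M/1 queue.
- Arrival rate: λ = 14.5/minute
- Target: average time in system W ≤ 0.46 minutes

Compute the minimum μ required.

For M/M/1: W = 1/(μ-λ)
Need W ≤ 0.46, so 1/(μ-λ) ≤ 0.46
μ - λ ≥ 1/0.46 = 2.1739
μ ≥ 14.5 + 2.1739 = 16.6739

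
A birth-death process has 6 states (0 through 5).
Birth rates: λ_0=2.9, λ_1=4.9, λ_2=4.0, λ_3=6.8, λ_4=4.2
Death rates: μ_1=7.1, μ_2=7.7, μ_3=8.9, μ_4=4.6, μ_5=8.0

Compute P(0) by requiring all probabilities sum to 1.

Ratios P(n)/P(0) = (λ₀···λₙ₋₁)/(μ₁···μₙ):
P(1)/P(0) = (2.9)/(7.1) = 0.40845
P(2)/P(0) = (2.9×4.9)/(7.1×7.7) = 0.25992
P(3)/P(0) = (2.9×4.9×4.0)/(7.1×7.7×8.9) = 0.11682
P(4)/P(0) = (2.9×4.9×4.0×6.8)/(7.1×7.7×8.9×4.6) = 0.17269
P(5)/P(0) = (2.9×4.9×4.0×6.8×4.2)/(7.1×7.7×8.9×4.6×8.0) = 0.090662

Normalization: ∑ P(n) = 1
P(0) × (1.0000 + 0.40845 + 0.25992 + 0.11682 + 0.17269 + 0.090662) = 1
P(0) × 2.0485 = 1
P(0) = 1/2.0485 = 0.4882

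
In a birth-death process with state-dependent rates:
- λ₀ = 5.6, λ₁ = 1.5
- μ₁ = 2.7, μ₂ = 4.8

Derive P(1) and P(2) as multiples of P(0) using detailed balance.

Balance equations:
State 0: λ₀P₀ = μ₁P₁ → P₁ = (λ₀/μ₁)P₀ = (5.6/2.7)P₀ = 2.0741P₀
State 1: P₂ = (λ₀λ₁)/(μ₁μ₂)P₀ = (5.6×1.5)/(2.7×4.8)P₀ = 0.6481P₀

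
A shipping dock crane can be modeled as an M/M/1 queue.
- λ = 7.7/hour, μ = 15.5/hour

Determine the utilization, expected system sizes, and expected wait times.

Step 1: ρ = λ/μ = 7.7/15.5 = 0.4968
Step 2: L = λ/(μ-λ) = 7.7/7.80 = 0.9872
Step 3: Lq = λ²/(μ(μ-λ)) = 59.29/(15.5×7.80) = 0.4904
Step 4: W = 1/(μ-λ) = 1/7.80 = 0.12821
Step 5: Wq = λ/(μ(μ-λ)) = 7.7/(15.5×7.80) = 0.06369
Step 6: P(0) = 1-ρ = 0.5032
Verify: L = λW = 7.7×0.12821 = 0.9872 ✔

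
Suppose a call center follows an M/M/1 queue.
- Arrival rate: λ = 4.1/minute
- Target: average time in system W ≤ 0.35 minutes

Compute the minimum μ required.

For M/M/1: W = 1/(μ-λ)
Need W ≤ 0.35, so 1/(μ-λ) ≤ 0.35
μ - λ ≥ 1/0.35 = 2.8571
μ ≥ 4.1 + 2.8571 = 6.9571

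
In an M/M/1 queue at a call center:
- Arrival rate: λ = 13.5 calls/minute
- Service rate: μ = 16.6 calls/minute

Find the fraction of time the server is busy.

Server utilization: ρ = λ/μ
ρ = 13.5/16.6 = 0.8133
The server is busy 81.33% of the time.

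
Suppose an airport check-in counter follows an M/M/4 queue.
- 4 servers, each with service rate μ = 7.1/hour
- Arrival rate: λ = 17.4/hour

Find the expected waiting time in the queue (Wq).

Traffic intensity: ρ = λ/(cμ) = 17.4/(4×7.1) = 0.6127
Since ρ = 0.6127 < 1, system is stable.
Offered load a = λ/μ = cρ = 17.4/7.1 = 2.4507
P₀ = [ Σₙ₌₀^3 aⁿ/n! + a^4/(4!(1-ρ)) ]⁻¹
Σ = a^0/0! + a^1/1! + a^2/2! + a^3/3! = 1.0000 + 2.4507 + 3.0030 + 2.4531 = 8.9068
a^4/(4!(1-ρ)) = 36.0714/(24 × 0.38732) = 3.8804
P₀ = 1/(8.9068 + 3.8804) = 0.07820
Lq = P₀·a^4·ρ / (4!(1-ρ)²) = 0.078203 × 36.0714 × 0.61268 / (24 × 0.15002) = 0.4800
Wq = Lq/λ = 0.4800/17.4 = 0.02759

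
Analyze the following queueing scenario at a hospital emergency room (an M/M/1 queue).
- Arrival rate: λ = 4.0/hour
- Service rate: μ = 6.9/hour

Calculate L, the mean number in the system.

ρ = λ/μ = 4.0/6.9 = 0.5797
For M/M/1: L = λ/(μ-λ)
L = 4.0/(6.9-4.0) = 4.0/2.90
L = 1.3793 patients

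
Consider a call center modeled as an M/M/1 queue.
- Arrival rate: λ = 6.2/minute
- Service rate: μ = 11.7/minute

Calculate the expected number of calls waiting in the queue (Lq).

ρ = λ/μ = 6.2/11.7 = 0.5299
For M/M/1: Lq = λ²/(μ(μ-λ))
Lq = 38.44/(11.7 × 5.50)
Lq = 0.5974 calls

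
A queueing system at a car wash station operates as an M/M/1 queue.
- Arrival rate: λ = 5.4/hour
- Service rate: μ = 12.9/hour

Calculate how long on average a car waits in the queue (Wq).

First, compute utilization: ρ = λ/μ = 5.4/12.9 = 0.4186
For M/M/1: Wq = λ/(μ(μ-λ))
Wq = 5.4/(12.9 × (12.9-5.4))
Wq = 5.4/(12.9 × 7.50)
Wq = 0.05581 hours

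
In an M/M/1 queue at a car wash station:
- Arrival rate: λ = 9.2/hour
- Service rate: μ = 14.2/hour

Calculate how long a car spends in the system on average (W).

First, compute utilization: ρ = λ/μ = 9.2/14.2 = 0.6479
For M/M/1: W = 1/(μ-λ)
W = 1/(14.2-9.2) = 1/5.00
W = 0.2000 hours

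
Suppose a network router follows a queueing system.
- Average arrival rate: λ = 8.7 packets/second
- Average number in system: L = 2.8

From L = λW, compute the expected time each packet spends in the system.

Little's Law: L = λW, so W = L/λ
W = 2.8/8.7 = 0.3218 seconds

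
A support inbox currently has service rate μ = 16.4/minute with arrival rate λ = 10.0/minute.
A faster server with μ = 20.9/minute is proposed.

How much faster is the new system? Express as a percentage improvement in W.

System 1: ρ₁ = 10.0/16.4 = 0.6098, W₁ = 1/(16.4-10.0) = 0.15625
System 2: ρ₂ = 10.0/20.9 = 0.4785, W₂ = 1/(20.9-10.0) = 0.091743
Improvement: (W₁-W₂)/W₁ = (0.15625-0.091743)/0.15625 = 41.28%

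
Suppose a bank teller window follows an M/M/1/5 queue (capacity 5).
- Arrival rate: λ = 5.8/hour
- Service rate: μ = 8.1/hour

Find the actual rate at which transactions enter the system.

ρ = λ/μ = 5.8/8.1 = 0.71605
P₀ = (1-ρ)/(1-ρ^(K+1)) = (1-0.71605)/(1-0.71605^6) = 0.2840/0.8652 = 0.3282
P_K = P₀×ρ^K = 0.32819 × 0.71605^5 = 0.32819 × 0.18824 = 0.06178
λ_eff = λ(1-P_K) = 5.8 × (1 - 0.06178) = 5.8 × 0.93822 = 5.4417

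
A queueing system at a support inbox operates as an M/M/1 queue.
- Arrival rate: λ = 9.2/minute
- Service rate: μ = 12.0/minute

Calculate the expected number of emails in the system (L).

ρ = λ/μ = 9.2/12.0 = 0.7667
For M/M/1: L = λ/(μ-λ)
L = 9.2/(12.0-9.2) = 9.2/2.80
L = 3.2857 emails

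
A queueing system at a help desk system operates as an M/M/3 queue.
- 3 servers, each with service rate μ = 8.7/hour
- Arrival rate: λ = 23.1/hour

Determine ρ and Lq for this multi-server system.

Traffic intensity: ρ = λ/(cμ) = 23.1/(3×8.7) = 0.8851
Since ρ = 0.8851 < 1, system is stable.
Offered load a = λ/μ = cρ = 23.1/8.7 = 2.6552
P₀ = [ Σₙ₌₀^2 aⁿ/n! + a^3/(3!(1-ρ)) ]⁻¹
Σ = a^0/0! + a^1/1! + a^2/2! = 1.00000 + 2.65517 + 3.52497 = 7.1801
a^3/(3!(1-ρ)) = 18.71881/(6 × 0.1149425) = 27.1423
P₀ = 1/(7.1801 + 27.1423) = 0.02914
Lq = P₀·a^3·ρ / (3!(1-ρ)²) = 0.0291355 × 18.7188 × 0.885057 / (6 × 0.0132118) = 6.0892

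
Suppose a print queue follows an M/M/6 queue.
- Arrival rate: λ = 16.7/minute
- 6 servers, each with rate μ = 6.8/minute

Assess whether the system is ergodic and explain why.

Stability requires ρ = λ/(cμ) < 1
ρ = 16.7/(6 × 6.8) = 16.7/40.80 = 0.4093
Since 0.4093 < 1, the system is STABLE.
The servers are busy 40.93% of the time.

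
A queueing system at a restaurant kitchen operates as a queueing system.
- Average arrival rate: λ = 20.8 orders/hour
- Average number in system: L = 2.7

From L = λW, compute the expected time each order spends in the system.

Little's Law: L = λW, so W = L/λ
W = 2.7/20.8 = 0.1298 hours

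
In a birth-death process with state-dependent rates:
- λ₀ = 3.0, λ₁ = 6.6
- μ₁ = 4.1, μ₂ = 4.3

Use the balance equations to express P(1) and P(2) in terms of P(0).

Balance equations:
State 0: λ₀P₀ = μ₁P₁ → P₁ = (λ₀/μ₁)P₀ = (3.0/4.1)P₀ = 0.7317P₀
State 1: P₂ = (λ₀λ₁)/(μ₁μ₂)P₀ = (3.0×6.6)/(4.1×4.3)P₀ = 1.1231P₀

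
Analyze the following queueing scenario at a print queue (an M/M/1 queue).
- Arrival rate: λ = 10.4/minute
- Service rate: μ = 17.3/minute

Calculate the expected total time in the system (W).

First, compute utilization: ρ = λ/μ = 10.4/17.3 = 0.6012
For M/M/1: W = 1/(μ-λ)
W = 1/(17.3-10.4) = 1/6.90
W = 0.1449 minutes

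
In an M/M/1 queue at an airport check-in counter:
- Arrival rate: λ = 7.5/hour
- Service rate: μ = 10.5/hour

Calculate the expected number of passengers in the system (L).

ρ = λ/μ = 7.5/10.5 = 0.7143
For M/M/1: L = λ/(μ-λ)
L = 7.5/(10.5-7.5) = 7.5/3.00
L = 2.5000 passengers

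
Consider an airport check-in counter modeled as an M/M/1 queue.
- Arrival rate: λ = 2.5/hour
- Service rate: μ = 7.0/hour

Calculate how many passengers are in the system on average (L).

ρ = λ/μ = 2.5/7.0 = 0.3571
For M/M/1: L = λ/(μ-λ)
L = 2.5/(7.0-2.5) = 2.5/4.50
L = 0.5556 passengers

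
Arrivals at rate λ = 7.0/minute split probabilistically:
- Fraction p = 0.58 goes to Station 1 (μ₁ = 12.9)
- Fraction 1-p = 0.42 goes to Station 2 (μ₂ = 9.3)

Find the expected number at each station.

Effective rates: λ₁ = 7.0×0.58 = 4.06, λ₂ = 7.0×0.42 = 2.94
Station 1: ρ₁ = 4.06/12.9 = 0.31473, L₁ = ρ₁/(1-ρ₁) = 0.31473/(1-0.31473) = 0.4593
Station 2: ρ₂ = 2.94/9.3 = 0.31613, L₂ = ρ₂/(1-ρ₂) = 0.31613/(1-0.31613) = 0.4623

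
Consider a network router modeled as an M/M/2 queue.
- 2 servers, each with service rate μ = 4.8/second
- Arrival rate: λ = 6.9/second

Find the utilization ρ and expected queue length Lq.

Traffic intensity: ρ = λ/(cμ) = 6.9/(2×4.8) = 0.7188
Since ρ = 0.7188 < 1, system is stable.
Offered load a = λ/μ = cρ = 6.9/4.8 = 1.4375
P₀ = [ Σₙ₌₀^1 aⁿ/n! + a^2/(2!(1-ρ)) ]⁻¹
Σ = a^0/0! + a^1/1! = 1.0000 + 1.4375 = 2.4375
a^2/(2!(1-ρ)) = 2.0664/(2 × 0.28125) = 3.6736
P₀ = 1/(2.4375 + 3.6736) = 0.1636
Lq = P₀·a^2·ρ / (2!(1-ρ)²) = 0.163636 × 2.06641 × 0.718750 / (2 × 0.0791016) = 1.5362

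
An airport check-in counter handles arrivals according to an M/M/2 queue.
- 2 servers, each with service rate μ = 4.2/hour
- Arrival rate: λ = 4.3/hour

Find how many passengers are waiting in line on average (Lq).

Traffic intensity: ρ = λ/(cμ) = 4.3/(2×4.2) = 0.5119
Since ρ = 0.5119 < 1, system is stable.
Offered load a = λ/μ = cρ = 4.3/4.2 = 1.0238
P₀ = [ Σₙ₌₀^1 aⁿ/n! + a^2/(2!(1-ρ)) ]⁻¹
Σ = a^0/0! + a^1/1! = 1.0000 + 1.0238 = 2.0238
a^2/(2!(1-ρ)) = 1.0482/(2 × 0.4881) = 1.0738
P₀ = 1/(2.0238 + 1.0738) = 0.3228
Lq = P₀·a^2·ρ / (2!(1-ρ)²) = 0.3228 × 1.0482 × 0.5119 / (2 × 0.2382) = 0.3636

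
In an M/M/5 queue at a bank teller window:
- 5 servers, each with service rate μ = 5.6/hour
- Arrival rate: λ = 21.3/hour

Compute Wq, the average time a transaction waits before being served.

Traffic intensity: ρ = λ/(cμ) = 21.3/(5×5.6) = 0.7607
Since ρ = 0.7607 < 1, system is stable.
Offered load a = λ/μ = cρ = 21.3/5.6 = 3.8036
P₀ = [ Σₙ₌₀^4 aⁿ/n! + a^5/(5!(1-ρ)) ]⁻¹
Σ = a^0/0! + a^1/1! + a^2/2! + a^3/3! + a^4/4! = 1.0000 + 3.8036 + 7.2336 + 9.1711 + 8.7208 = 29.9291
a^5/(5!(1-ρ)) = 796.0821/(120 × 0.2392857) = 27.7243
P₀ = 1/(29.9291 + 27.7243) = 0.01735
Lq = P₀·a^5·ρ / (5!(1-ρ)²) = 0.0173451 × 796.0821 × 0.760714 / (120 × 0.0572577) = 1.5288
Wq = Lq/λ = 1.5288/21.3 = 0.07177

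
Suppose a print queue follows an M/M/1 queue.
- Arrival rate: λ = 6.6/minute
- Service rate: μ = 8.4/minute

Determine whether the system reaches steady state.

Stability requires ρ = λ/(cμ) < 1
ρ = 6.6/(1 × 8.4) = 6.6/8.40 = 0.7857
Since 0.7857 < 1, the system is STABLE.
The server is busy 78.57% of the time.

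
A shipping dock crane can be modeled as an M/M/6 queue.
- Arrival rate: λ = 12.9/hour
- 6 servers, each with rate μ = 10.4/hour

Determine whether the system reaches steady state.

Stability requires ρ = λ/(cμ) < 1
ρ = 12.9/(6 × 10.4) = 12.9/62.40 = 0.2067
Since 0.2067 < 1, the system is STABLE.
The servers are busy 20.67% of the time.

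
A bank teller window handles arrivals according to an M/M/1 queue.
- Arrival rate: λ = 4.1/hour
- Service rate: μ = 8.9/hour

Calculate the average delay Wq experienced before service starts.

First, compute utilization: ρ = λ/μ = 4.1/8.9 = 0.4607
For M/M/1: Wq = λ/(μ(μ-λ))
Wq = 4.1/(8.9 × (8.9-4.1))
Wq = 4.1/(8.9 × 4.80)
Wq = 0.09597 hours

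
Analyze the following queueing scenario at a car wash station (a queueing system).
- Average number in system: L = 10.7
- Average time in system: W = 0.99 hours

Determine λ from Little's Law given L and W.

Little's Law: L = λW, so λ = L/W
λ = 10.7/0.99 = 10.8081 cars/hour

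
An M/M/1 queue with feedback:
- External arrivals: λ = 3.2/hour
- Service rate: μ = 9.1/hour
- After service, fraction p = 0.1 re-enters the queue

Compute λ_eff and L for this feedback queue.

Effective arrival rate: λ_eff = λ/(1-p) = 3.2/(1-0.1) = 3.2/0.90 = 3.55556
ρ = λ_eff/μ = 3.55556/9.1 = 0.39072
L = ρ/(1-ρ) = 0.39072/(1-0.39072) = 0.6413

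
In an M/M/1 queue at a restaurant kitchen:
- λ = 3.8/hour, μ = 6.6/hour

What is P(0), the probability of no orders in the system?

ρ = λ/μ = 3.8/6.6 = 0.5758
P(0) = 1 - ρ = 1 - 0.5758 = 0.4242
The server is idle 42.42% of the time.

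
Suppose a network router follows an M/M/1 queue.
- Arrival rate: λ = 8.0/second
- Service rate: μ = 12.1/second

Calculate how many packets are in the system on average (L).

ρ = λ/μ = 8.0/12.1 = 0.6612
For M/M/1: L = λ/(μ-λ)
L = 8.0/(12.1-8.0) = 8.0/4.10
L = 1.9512 packets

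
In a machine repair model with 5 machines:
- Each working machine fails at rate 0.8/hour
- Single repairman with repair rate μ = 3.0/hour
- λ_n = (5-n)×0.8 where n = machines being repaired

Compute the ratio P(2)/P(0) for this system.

P(2)/P(0) = ∏_{i=0}^{2-1} λ_i/μ_{i+1}
= (5-0)×0.8/3.0 × (5-1)×0.8/3.0
= 1.4222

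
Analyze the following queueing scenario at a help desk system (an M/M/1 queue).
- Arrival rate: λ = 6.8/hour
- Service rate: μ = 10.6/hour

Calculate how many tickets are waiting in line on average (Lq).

ρ = λ/μ = 6.8/10.6 = 0.6415
For M/M/1: Lq = λ²/(μ(μ-λ))
Lq = 46.24/(10.6 × 3.80)
Lq = 1.1480 tickets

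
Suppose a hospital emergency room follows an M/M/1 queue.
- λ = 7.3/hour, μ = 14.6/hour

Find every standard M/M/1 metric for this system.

Step 1: ρ = λ/μ = 7.3/14.6 = 0.5000
Step 2: L = λ/(μ-λ) = 7.3/7.30 = 1.0000
Step 3: Lq = λ²/(μ(μ-λ)) = 53.29/(14.6×7.30) = 0.5000
Step 4: W = 1/(μ-λ) = 1/7.30 = 0.13699
Step 5: Wq = λ/(μ(μ-λ)) = 7.3/(14.6×7.30) = 0.06849
Step 6: P(0) = 1-ρ = 0.5000
Verify: L = λW = 7.3×0.13699 = 1.0000 ✔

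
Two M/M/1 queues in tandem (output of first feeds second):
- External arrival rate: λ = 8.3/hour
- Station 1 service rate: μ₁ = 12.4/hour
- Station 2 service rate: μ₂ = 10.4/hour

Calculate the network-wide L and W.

By Jackson's theorem, each station behaves as independent M/M/1.
Station 1: ρ₁ = 8.3/12.4 = 0.6694, L₁ = ρ₁/(1-ρ₁) = λ/(μ₁-λ) = 8.3/4.10 = 2.0244
Station 2: ρ₂ = 8.3/10.4 = 0.7981, L₂ = ρ₂/(1-ρ₂) = λ/(μ₂-λ) = 8.3/2.10 = 3.9524
Total: L = L₁ + L₂ = 2.0244 + 3.9524 = 5.9768
W = L/λ = 5.9768/8.3 = 0.7201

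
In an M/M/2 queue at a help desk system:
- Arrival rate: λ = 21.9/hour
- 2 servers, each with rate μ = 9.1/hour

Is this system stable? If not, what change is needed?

Stability requires ρ = λ/(cμ) < 1
ρ = 21.9/(2 × 9.1) = 21.9/18.20 = 1.2033
Since 1.2033 ≥ 1, the system is UNSTABLE.
Need c > λ/μ = 21.9/9.1 = 2.41.
Minimum servers needed: c = 3.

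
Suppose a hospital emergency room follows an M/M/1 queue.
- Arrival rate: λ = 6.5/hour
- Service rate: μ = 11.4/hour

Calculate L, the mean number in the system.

ρ = λ/μ = 6.5/11.4 = 0.5702
For M/M/1: L = λ/(μ-λ)
L = 6.5/(11.4-6.5) = 6.5/4.90
L = 1.3265 patients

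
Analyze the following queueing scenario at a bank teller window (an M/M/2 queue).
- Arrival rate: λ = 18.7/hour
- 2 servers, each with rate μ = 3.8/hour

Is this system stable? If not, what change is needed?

Stability requires ρ = λ/(cμ) < 1
ρ = 18.7/(2 × 3.8) = 18.7/7.60 = 2.4605
Since 2.4605 ≥ 1, the system is UNSTABLE.
Need c > λ/μ = 18.7/3.8 = 4.92.
Minimum servers needed: c = 5.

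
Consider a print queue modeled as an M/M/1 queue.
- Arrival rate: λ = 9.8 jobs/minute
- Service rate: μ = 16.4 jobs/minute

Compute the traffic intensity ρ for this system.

Server utilization: ρ = λ/μ
ρ = 9.8/16.4 = 0.5976
The server is busy 59.76% of the time.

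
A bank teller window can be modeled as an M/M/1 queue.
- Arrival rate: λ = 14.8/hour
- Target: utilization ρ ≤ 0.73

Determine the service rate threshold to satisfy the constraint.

ρ = λ/μ, so μ = λ/ρ
μ ≥ 14.8/0.73 = 20.2740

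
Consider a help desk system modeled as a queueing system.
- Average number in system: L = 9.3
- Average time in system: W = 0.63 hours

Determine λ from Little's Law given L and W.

Little's Law: L = λW, so λ = L/W
λ = 9.3/0.63 = 14.7619 tickets/hour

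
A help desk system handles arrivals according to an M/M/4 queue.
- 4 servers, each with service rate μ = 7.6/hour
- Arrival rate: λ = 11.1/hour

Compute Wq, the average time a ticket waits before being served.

Traffic intensity: ρ = λ/(cμ) = 11.1/(4×7.6) = 0.3651
Since ρ = 0.3651 < 1, system is stable.
Offered load a = λ/μ = cρ = 11.1/7.6 = 1.4605
P₀ = [ Σₙ₌₀^3 aⁿ/n! + a^4/(4!(1-ρ)) ]⁻¹
Σ = a^0/0! + a^1/1! + a^2/2! + a^3/3! = 1.000000 + 1.460526 + 1.066569 + 0.5192505 = 4.0463
a^4/(4!(1-ρ)) = 4.5503/(24 × 0.6349) = 0.2986
P₀ = 1/(4.0463 + 0.2986) = 0.2302
Lq = P₀·a^4·ρ / (4!(1-ρ)²) = 0.2302 × 4.5503 × 0.3651 / (24 × 0.4031) = 0.03953
Wq = Lq/λ = 0.03953/11.1 = 0.003561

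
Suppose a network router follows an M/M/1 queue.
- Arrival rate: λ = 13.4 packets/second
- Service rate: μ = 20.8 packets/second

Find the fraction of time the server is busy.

Server utilization: ρ = λ/μ
ρ = 13.4/20.8 = 0.6442
The server is busy 64.42% of the time.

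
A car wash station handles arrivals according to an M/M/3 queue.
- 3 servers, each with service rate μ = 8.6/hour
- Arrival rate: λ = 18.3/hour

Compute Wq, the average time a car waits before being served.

Traffic intensity: ρ = λ/(cμ) = 18.3/(3×8.6) = 0.7093
Since ρ = 0.7093 < 1, system is stable.
Offered load a = λ/μ = cρ = 18.3/8.6 = 2.1279
P₀ = [ Σₙ₌₀^2 aⁿ/n! + a^3/(3!(1-ρ)) ]⁻¹
Σ = a^0/0! + a^1/1! + a^2/2! = 1.0000 + 2.1279 + 2.2640 = 5.3919
a^3/(3!(1-ρ)) = 9.6351/(6 × 0.2907) = 5.5241
P₀ = 1/(5.3919 + 5.5241) = 0.09161
Lq = P₀·a^3·ρ / (3!(1-ρ)²) = 0.091608 × 9.6351 × 0.70930 / (6 × 0.084505) = 1.2348
Wq = Lq/λ = 1.23478/18.3 = 0.06747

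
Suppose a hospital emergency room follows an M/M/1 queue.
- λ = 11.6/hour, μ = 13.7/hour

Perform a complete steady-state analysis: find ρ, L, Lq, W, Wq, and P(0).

Step 1: ρ = λ/μ = 11.6/13.7 = 0.8467
Step 2: L = λ/(μ-λ) = 11.6/2.10 = 5.5238
Step 3: Lq = λ²/(μ(μ-λ)) = 134.56/(13.7×2.10) = 4.6771
Step 4: W = 1/(μ-λ) = 1/2.10 = 0.47619
Step 5: Wq = λ/(μ(μ-λ)) = 11.6/(13.7×2.10) = 0.4032
Step 6: P(0) = 1-ρ = 0.1533
Verify: L = λW = 11.6×0.47619 = 5.5238 ✔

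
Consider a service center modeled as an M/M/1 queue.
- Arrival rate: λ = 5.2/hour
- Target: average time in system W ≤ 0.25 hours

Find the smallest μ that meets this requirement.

For M/M/1: W = 1/(μ-λ)
Need W ≤ 0.25, so 1/(μ-λ) ≤ 0.25
μ - λ ≥ 1/0.25 = 4.0000
μ ≥ 5.2 + 4.0000 = 9.2000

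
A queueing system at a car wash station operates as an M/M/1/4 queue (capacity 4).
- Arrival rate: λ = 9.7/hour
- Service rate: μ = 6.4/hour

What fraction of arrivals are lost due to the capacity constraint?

ρ = λ/μ = 9.7/6.4 = 1.5156
P₀ = (1-ρ)/(1-ρ^(K+1)) = (1-1.5156)/(1-1.5156^5) = -0.5156/-6.9969 = 0.07369
P_K = P₀×ρ^K = 0.07369 × 1.5156^4 = 0.07369 × 5.2764 = 0.3888
Blocking probability = 38.88%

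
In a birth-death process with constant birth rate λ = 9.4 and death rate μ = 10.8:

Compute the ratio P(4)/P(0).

For constant rates: P(n)/P(0) = (λ/μ)^n
P(4)/P(0) = (9.4/10.8)^4 = 0.87037^4 = 0.5739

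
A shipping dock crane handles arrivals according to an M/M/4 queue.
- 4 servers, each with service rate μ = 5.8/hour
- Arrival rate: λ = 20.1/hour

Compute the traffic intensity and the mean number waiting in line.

Traffic intensity: ρ = λ/(cμ) = 20.1/(4×5.8) = 0.8664
Since ρ = 0.8664 < 1, system is stable.
Offered load a = λ/μ = cρ = 20.1/5.8 = 3.4655
P₀ = [ Σₙ₌₀^3 aⁿ/n! + a^4/(4!(1-ρ)) ]⁻¹
Σ = a^0/0! + a^1/1! + a^2/2! + a^3/3! = 1.0000 + 3.4655 + 6.0049 + 6.9367 = 17.4071
a^4/(4!(1-ρ)) = 144.2355/(24 × 0.1336207) = 44.9767
P₀ = 1/(17.4071 + 44.9767) = 0.01603
Lq = P₀·a^4·ρ / (4!(1-ρ)²) = 0.0160298 × 144.2355 × 0.866379 / (24 × 0.0178545) = 4.6747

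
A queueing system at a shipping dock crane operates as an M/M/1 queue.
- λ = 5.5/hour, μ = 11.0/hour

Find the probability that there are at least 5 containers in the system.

ρ = λ/μ = 5.5/11.0 = 0.5000
P(N ≥ n) = ρⁿ
P(N ≥ 5) = 0.5000^5
P(N ≥ 5) = 0.03125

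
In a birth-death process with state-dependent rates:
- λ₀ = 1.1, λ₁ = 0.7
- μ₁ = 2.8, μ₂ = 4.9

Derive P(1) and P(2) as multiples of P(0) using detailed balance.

Balance equations:
State 0: λ₀P₀ = μ₁P₁ → P₁ = (λ₀/μ₁)P₀ = (1.1/2.8)P₀ = 0.3929P₀
State 1: P₂ = (λ₀λ₁)/(μ₁μ₂)P₀ = (1.1×0.7)/(2.8×4.9)P₀ = 0.05612P₀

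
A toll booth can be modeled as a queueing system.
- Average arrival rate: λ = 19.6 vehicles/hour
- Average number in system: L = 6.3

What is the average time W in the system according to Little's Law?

Little's Law: L = λW, so W = L/λ
W = 6.3/19.6 = 0.3214 hours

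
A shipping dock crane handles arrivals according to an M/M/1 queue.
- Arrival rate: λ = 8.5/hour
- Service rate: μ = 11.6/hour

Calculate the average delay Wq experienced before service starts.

First, compute utilization: ρ = λ/μ = 8.5/11.6 = 0.7328
For M/M/1: Wq = λ/(μ(μ-λ))
Wq = 8.5/(11.6 × (11.6-8.5))
Wq = 8.5/(11.6 × 3.10)
Wq = 0.2364 hours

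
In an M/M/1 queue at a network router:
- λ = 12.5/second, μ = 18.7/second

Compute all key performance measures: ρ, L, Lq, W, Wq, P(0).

Step 1: ρ = λ/μ = 12.5/18.7 = 0.6684
Step 2: L = λ/(μ-λ) = 12.5/6.20 = 2.0161
Step 3: Lq = λ²/(μ(μ-λ)) = 156.25/(18.7×6.20) = 1.3477
Step 4: W = 1/(μ-λ) = 1/6.20 = 0.16129
Step 5: Wq = λ/(μ(μ-λ)) = 12.5/(18.7×6.20) = 0.1078
Step 6: P(0) = 1-ρ = 0.3316
Verify: L = λW = 12.5×0.16129 = 2.0161 ✔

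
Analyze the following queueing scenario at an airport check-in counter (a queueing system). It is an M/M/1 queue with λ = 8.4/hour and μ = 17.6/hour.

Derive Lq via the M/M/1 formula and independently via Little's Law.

Method 1 (direct): Lq = λ²/(μ(μ-λ)) = 70.56/(17.6 × 9.20) = 0.4358

Method 2 (Little's Law):
W = 1/(μ-λ) = 1/9.20 = 0.1087
Wq = W - 1/μ = 0.1087 - 0.05682 = 0.05188
Lq = λWq = 8.4 × 0.05188 = 0.4358 ✔ (matches Method 1)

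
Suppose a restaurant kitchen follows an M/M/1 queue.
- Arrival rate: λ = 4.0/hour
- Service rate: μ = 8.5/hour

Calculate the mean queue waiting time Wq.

First, compute utilization: ρ = λ/μ = 4.0/8.5 = 0.4706
For M/M/1: Wq = λ/(μ(μ-λ))
Wq = 4.0/(8.5 × (8.5-4.0))
Wq = 4.0/(8.5 × 4.50)
Wq = 0.1046 hours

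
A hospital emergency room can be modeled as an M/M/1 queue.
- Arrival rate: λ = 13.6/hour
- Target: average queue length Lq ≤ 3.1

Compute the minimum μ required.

For M/M/1: Lq = λ²/(μ(μ-λ))
Need Lq ≤ 3.1, i.e. μ(μ-λ) ≥ λ²/3.1
μ² - 13.6μ - 184.96/3.1 ≥ 0  →  μ² - 13.6μ - 59.66452 ≥ 0
Quadratic formula (positive root): μ = [λ + √(λ² + 4×59.66452)]/2
Discriminant: 184.96 + 4×59.66452 = 423.6181, √423.6181 = 20.5820
μ ≥ (13.6 + 20.5820)/2 = 17.0910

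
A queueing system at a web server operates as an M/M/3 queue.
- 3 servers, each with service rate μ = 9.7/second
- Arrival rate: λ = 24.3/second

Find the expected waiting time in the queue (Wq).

Traffic intensity: ρ = λ/(cμ) = 24.3/(3×9.7) = 0.8351
Since ρ = 0.8351 < 1, system is stable.
Offered load a = λ/μ = cρ = 24.3/9.7 = 2.5052
P₀ = [ Σₙ₌₀^2 aⁿ/n! + a^3/(3!(1-ρ)) ]⁻¹
Σ = a^0/0! + a^1/1! + a^2/2! = 1.0000 + 2.5052 + 3.1379 = 6.6431
a^3/(3!(1-ρ)) = 15.7218/(6 × 0.164948) = 15.8856
P₀ = 1/(6.6431 + 15.8856) = 0.04439
Lq = P₀·a^3·ρ / (3!(1-ρ)²) = 0.044388 × 15.7218 × 0.83505 / (6 × 0.027208) = 3.5697
Wq = Lq/λ = 3.5697/24.3 = 0.1469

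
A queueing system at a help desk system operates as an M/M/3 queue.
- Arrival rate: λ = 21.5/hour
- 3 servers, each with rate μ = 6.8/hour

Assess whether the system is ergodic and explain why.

Stability requires ρ = λ/(cμ) < 1
ρ = 21.5/(3 × 6.8) = 21.5/20.40 = 1.0539
Since 1.0539 ≥ 1, the system is UNSTABLE.
Need c > λ/μ = 21.5/6.8 = 3.16.
Minimum servers needed: c = 4.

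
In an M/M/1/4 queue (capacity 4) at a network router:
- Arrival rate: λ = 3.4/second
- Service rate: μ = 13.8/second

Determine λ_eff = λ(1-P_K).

ρ = λ/μ = 3.4/13.8 = 0.246377
P₀ = (1-ρ)/(1-ρ^(K+1)) = (1-0.246377)/(1-0.246377^5) = 0.7536/0.9991 = 0.7543
P_K = P₀×ρ^K = 0.75431 × 0.246377^4 = 0.75431 × 0.0036847 = 0.002779
λ_eff = λ(1-P_K) = 3.4 × (1 - 0.002779) = 3.4 × 0.997221 = 3.3906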